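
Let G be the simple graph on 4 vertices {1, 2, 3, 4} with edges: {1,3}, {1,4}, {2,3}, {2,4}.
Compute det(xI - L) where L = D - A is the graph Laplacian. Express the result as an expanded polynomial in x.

With the vertex order [1, 2, 3, 4], the degrees are [2, 2, 2, 2], giving D = diag(2, 2, 2, 2) and L = D - A. L has integer entries, so p(x) = det(xI - L) has integer coefficients. Expanding the determinant yields x^4 - 8x^3 + 20x^2 - 16x. The coefficient of x^3 equals -trace(L) = -8, matching the sum of degrees. There is one zero in the spectrum, matching the 1 component.

x^4 - 8x^3 + 20x^2 - 16x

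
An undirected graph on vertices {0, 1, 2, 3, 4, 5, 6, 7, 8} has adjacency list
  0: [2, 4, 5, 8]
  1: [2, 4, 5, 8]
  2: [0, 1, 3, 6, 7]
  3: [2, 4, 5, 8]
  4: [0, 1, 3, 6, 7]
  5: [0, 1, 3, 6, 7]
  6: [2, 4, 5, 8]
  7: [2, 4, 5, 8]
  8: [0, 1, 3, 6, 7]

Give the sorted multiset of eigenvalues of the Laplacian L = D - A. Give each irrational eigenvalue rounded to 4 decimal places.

[0, 4, 4, 4, 4, 5, 5, 5, 9]

With the vertex order [0, 1, 2, 3, 4, 5, 6, 7, 8], the degrees are [4, 4, 5, 4, 5, 5, 4, 4, 5], giving D = diag(4, 4, 5, 4, 5, 5, 4, 4, 5) and L = D - A. Since every row of L sums to 0, the all-ones vector is in the kernel and 0 is an eigenvalue.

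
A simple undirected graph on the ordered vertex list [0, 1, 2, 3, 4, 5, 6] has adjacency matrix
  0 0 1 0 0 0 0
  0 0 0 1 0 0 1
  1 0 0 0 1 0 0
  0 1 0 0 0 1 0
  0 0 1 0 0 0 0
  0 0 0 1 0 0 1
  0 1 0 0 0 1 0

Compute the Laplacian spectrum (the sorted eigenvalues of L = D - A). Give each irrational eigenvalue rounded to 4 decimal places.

[0, 0, 1, 2, 2, 3, 4]

Each diagonal entry of L is the vertex degree and each off-diagonal entry is -1 where an edge is present, 0 otherwise; in the order [0, 1, 2, 3, 4, 5, 6] the diagonal is [1, 2, 2, 2, 1, 2, 2]. Diagonalising L (or applying a numerical eigensolver to the 7x7 matrix) gives the spectrum above. The 2 zero eigenvalues correspond to the 2 connected components.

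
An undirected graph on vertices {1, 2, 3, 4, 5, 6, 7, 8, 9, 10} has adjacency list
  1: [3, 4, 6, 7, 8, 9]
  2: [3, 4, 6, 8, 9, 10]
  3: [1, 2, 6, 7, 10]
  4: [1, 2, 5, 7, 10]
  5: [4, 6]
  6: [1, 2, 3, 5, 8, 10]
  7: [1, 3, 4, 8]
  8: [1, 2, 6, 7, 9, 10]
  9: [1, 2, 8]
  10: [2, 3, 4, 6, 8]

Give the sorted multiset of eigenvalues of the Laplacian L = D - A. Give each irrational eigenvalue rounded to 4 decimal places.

With the vertex order [1, 2, 3, 4, 5, 6, 7, 8, 9, 10], the degrees are [6, 6, 5, 5, 2, 6, 4, 6, 3, 5], giving D = diag(6, 6, 5, 5, 2, 6, 4, 6, 3, 5) and L = D - A. The multiplicity of 0 as a Laplacian eigenvalue equals the number of connected components. The eigenvalues sum to 48, which equals trace(L) = 2|E|. There is one zero in the spectrum, matching the 1 component.

[0, 1.7731, 2.9061, 3.7302, 4.8556, 5.6703, 6.1222, 6.6702, 7.6888, 8.5836]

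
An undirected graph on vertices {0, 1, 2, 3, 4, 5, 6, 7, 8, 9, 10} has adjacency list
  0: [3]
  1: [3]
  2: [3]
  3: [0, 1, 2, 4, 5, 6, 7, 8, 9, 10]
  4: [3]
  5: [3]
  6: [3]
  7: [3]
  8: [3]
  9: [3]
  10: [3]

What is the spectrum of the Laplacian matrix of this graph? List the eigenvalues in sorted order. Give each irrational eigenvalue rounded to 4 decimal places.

[0, 1, 1, 1, 1, 1, 1, 1, 1, 1, 11]

Each diagonal entry of L is the vertex degree and each off-diagonal entry is -1 where an edge is present, 0 otherwise; in the order [0, 1, 2, 3, 4, 5, 6, 7, 8, 9, 10] the diagonal is [1, 1, 1, 10, 1, 1, 1, 1, 1, 1, 1]. Since every row of L sums to 0, the all-ones vector is in the kernel and 0 is an eigenvalue.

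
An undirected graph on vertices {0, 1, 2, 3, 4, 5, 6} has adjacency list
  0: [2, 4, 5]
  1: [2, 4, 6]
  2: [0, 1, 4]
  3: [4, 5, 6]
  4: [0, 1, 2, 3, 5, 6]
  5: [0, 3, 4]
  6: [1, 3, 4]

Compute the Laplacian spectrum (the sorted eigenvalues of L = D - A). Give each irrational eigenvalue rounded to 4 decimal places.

Reading degrees in the order [0, 1, 2, 3, 4, 5, 6] gives [3, 3, 3, 3, 6, 3, 3]; set D = diag(3, 3, 3, 3, 6, 3, 3) and form L = D - A. L is symmetric positive semidefinite, so every eigenvalue is real and nonnegative. There is one zero in the spectrum, matching the 1 component. The eigenvalues sum to 24, which equals trace(L) = 2|E|.

[0, 2, 2, 4, 4, 5, 7]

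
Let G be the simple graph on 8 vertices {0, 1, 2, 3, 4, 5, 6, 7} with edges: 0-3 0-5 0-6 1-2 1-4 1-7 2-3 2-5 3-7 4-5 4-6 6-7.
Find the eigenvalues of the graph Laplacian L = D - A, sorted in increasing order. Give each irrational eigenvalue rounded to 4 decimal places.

Each diagonal entry of L is the vertex degree and each off-diagonal entry is -1 where an edge is present, 0 otherwise; in the order [0, 1, 2, 3, 4, 5, 6, 7] the diagonal is [3, 3, 3, 3, 3, 3, 3, 3]. The multiplicity of 0 as a Laplacian eigenvalue equals the number of connected components.

[0, 2, 2, 2, 4, 4, 4, 6]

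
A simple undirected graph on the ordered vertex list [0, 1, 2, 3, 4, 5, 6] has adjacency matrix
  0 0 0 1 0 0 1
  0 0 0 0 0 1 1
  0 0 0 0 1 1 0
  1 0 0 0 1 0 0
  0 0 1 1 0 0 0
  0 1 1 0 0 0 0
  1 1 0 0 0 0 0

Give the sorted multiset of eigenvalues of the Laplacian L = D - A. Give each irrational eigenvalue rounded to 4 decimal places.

Each diagonal entry of L is the vertex degree and each off-diagonal entry is -1 where an edge is present, 0 otherwise; in the order [0, 1, 2, 3, 4, 5, 6] the diagonal is [2, 2, 2, 2, 2, 2, 2]. Diagonalising L (or applying a numerical eigensolver to the 7x7 matrix) gives the spectrum above.

[0, 0.7530, 0.7530, 2.4450, 2.4450, 3.8019, 3.8019]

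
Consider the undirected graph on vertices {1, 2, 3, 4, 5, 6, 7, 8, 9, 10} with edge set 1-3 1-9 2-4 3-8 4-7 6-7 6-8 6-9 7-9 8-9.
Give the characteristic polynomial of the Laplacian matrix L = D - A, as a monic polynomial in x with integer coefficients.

x^10 - 20x^9 + 162x^8 - 682x^7 + 1588x^6 - 1996x^5 + 1195x^4 - 232x^3

With the vertex order [1, 2, 3, 4, 5, 6, 7, 8, 9, 10], the degrees are [2, 1, 2, 2, 0, 3, 3, 3, 4, 0], giving D = diag(2, 1, 2, 2, 0, 3, 3, 3, 4, 0) and L = D - A. Computing det(xI - L) by cofactor expansion (or equivalently via sum-over-permutations) gives x^10 - 20x^9 + 162x^8 - 682x^7 + 1588x^6 - 1996x^5 + 1195x^4 - 232x^3. The coefficient of x^9 equals -trace(L) = -20, matching the sum of degrees. The eigenvalues sum to 20, which equals trace(L) = 2|E|.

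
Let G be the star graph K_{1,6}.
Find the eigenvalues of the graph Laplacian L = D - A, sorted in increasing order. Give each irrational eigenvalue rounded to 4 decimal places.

The graph has 7 vertices and degree multiset [6, 1, 1, 1, 1, 1, 1]; D is the diagonal matrix of degrees and L = D - A. Diagonalising L (or applying a numerical eigensolver to the 7x7 matrix) gives the spectrum above. The single zero eigenvalue shows the graph is connected. By the matrix-tree theorem the graph has (1/7) * product of the nonzero eigenvalues = 1 spanning tree. The eigenvalues sum to 12, which equals trace(L) = 2|E|.

[0, 1, 1, 1, 1, 1, 7]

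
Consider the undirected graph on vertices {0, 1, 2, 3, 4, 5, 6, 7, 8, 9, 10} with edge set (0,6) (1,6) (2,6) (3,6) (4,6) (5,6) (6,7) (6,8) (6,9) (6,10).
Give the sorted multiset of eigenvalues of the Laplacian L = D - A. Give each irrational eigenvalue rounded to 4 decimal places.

Reading degrees in the order [0, 1, 2, 3, 4, 5, 6, 7, 8, 9, 10] gives [1, 1, 1, 1, 1, 1, 10, 1, 1, 1, 1]; set D = diag(1, 1, 1, 1, 1, 1, 10, 1, 1, 1, 1) and form L = D - A. The multiplicity of 0 as a Laplacian eigenvalue equals the number of connected components. By the matrix-tree theorem the graph has (1/11) * product of the nonzero eigenvalues = 1 spanning tree.

[0, 1, 1, 1, 1, 1, 1, 1, 1, 1, 11]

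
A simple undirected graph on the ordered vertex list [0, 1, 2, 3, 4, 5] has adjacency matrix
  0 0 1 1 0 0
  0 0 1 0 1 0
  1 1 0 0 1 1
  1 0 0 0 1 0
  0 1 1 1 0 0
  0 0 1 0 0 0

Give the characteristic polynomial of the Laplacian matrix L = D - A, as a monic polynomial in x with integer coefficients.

Reading degrees in the order [0, 1, 2, 3, 4, 5] gives [2, 2, 4, 2, 3, 1]; set D = diag(2, 2, 4, 2, 3, 1) and form L = D - A. Computing det(xI - L) by cofactor expansion (or equivalently via sum-over-permutations) gives x^6 - 14x^5 + 72x^4 - 168x^3 + 176x^2 - 66x. The constant term is 0 because L is singular (the all-ones vector lies in its kernel). The largest eigenvalue, 5.2688, is at most the vertex count 6.

x^6 - 14x^5 + 72x^4 - 168x^3 + 176x^2 - 66x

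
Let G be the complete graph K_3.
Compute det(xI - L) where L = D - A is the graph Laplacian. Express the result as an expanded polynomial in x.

The graph has 3 vertices and degree multiset [2, 2, 2]; D is the diagonal matrix of degrees and L = D - A. L has integer entries, so p(x) = det(xI - L) has integer coefficients. Expanding the determinant yields x^3 - 6x^2 + 9x. The coefficient of x^2 equals -trace(L) = -6, matching the sum of degrees.

x^3 - 6x^2 + 9x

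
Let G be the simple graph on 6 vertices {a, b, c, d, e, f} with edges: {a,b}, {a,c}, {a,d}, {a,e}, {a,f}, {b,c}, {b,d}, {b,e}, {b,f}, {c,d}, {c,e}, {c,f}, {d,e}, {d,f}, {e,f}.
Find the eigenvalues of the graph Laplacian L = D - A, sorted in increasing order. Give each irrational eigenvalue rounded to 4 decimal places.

[0, 6, 6, 6, 6, 6]

Each diagonal entry of L is the vertex degree and each off-diagonal entry is -1 where an edge is present, 0 otherwise; in the order [a, b, c, d, e, f] the diagonal is [5, 5, 5, 5, 5, 5]. Diagonalising L (or applying a numerical eigensolver to the 6x6 matrix) gives the spectrum above. The single zero eigenvalue shows the graph is connected.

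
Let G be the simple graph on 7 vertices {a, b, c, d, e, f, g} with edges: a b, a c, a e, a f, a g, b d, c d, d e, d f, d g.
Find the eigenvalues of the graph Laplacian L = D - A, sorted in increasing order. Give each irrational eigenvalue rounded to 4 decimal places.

[0, 2, 2, 2, 2, 5, 7]

Each diagonal entry of L is the vertex degree and each off-diagonal entry is -1 where an edge is present, 0 otherwise; in the order [a, b, c, d, e, f, g] the diagonal is [5, 2, 2, 5, 2, 2, 2]. The multiplicity of 0 as a Laplacian eigenvalue equals the number of connected components. The eigenvalues sum to 20, which equals trace(L) = 2|E|. By the matrix-tree theorem the graph has (1/7) * product of the nonzero eigenvalues = 80 spanning trees.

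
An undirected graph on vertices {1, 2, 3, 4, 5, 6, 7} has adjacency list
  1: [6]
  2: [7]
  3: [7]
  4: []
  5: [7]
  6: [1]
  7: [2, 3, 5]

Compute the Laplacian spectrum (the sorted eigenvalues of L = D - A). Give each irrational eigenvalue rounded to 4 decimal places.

[0, 0, 0, 1, 1, 2, 4]

Reading degrees in the order [1, 2, 3, 4, 5, 6, 7] gives [1, 1, 1, 0, 1, 1, 3]; set D = diag(1, 1, 1, 0, 1, 1, 3) and form L = D - A. Since every row of L sums to 0, the all-ones vector is in the kernel and 0 is an eigenvalue. The 3 zero eigenvalues correspond to the 3 connected components. The largest eigenvalue, 4, is at most the vertex count 7.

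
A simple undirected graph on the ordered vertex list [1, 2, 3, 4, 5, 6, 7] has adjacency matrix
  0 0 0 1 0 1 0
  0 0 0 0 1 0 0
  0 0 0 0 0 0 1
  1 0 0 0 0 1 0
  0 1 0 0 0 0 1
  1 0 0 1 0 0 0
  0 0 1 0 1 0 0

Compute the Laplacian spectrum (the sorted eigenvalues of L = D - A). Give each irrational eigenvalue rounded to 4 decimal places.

Reading degrees in the order [1, 2, 3, 4, 5, 6, 7] gives [2, 1, 1, 2, 2, 2, 2]; set D = diag(2, 1, 1, 2, 2, 2, 2) and form L = D - A. The multiplicity of 0 as a Laplacian eigenvalue equals the number of connected components. The 2 zero eigenvalues correspond to the 2 connected components.

[0, 0, 0.5858, 2, 3, 3, 3.4142]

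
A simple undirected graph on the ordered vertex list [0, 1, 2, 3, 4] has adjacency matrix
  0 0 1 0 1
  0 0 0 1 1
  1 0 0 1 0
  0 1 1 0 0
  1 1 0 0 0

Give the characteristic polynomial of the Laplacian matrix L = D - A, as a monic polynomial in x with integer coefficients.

With the vertex order [0, 1, 2, 3, 4], the degrees are [2, 2, 2, 2, 2], giving D = diag(2, 2, 2, 2, 2) and L = D - A. L has integer entries, so p(x) = det(xI - L) has integer coefficients. Expanding the determinant yields x^5 - 10x^4 + 35x^3 - 50x^2 + 25x. Since p(0) = det(-L) = 0, x divides p(x). The largest eigenvalue, 3.6180, is at most the vertex count 5.

x^5 - 10x^4 + 35x^3 - 50x^2 + 25x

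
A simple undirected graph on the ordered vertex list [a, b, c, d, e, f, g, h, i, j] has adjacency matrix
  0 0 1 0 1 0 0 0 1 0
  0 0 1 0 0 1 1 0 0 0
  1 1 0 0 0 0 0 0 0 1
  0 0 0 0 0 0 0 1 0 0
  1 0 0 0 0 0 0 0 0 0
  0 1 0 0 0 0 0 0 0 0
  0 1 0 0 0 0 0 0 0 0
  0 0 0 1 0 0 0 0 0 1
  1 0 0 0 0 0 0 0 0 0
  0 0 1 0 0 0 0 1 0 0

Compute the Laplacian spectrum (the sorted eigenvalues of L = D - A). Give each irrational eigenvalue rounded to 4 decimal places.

[0, 0.2154, 0.2679, 1, 1, 1.2059, 2.3671, 3.3375, 3.7321, 4.8742]

Each diagonal entry of L is the vertex degree and each off-diagonal entry is -1 where an edge is present, 0 otherwise; in the order [a, b, c, d, e, f, g, h, i, j] the diagonal is [3, 3, 3, 1, 1, 1, 1, 2, 1, 2]. Since every row of L sums to 0, the all-ones vector is in the kernel and 0 is an eigenvalue. By the matrix-tree theorem the graph has (1/10) * product of the nonzero eigenvalues = 1 spanning tree.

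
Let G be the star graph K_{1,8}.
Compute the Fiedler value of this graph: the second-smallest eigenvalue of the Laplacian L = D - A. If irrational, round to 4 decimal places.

The graph has 9 vertices and degree multiset [8, 1, 1, 1, 1, 1, 1, 1, 1]; D is the diagonal matrix of degrees and L = D - A. The smallest Laplacian eigenvalue is always 0. The next one, lambda_2 = 1, measures how hard the graph is to disconnect: larger values mean better connectivity. There is one zero in the spectrum, matching the 1 component.

1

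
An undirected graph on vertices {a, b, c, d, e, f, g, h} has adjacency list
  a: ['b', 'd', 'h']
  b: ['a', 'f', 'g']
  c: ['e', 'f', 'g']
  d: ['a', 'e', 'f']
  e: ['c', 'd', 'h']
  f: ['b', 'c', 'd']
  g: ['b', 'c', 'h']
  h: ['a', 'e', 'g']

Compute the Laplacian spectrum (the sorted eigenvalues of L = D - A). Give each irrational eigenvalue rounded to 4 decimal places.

Each diagonal entry of L is the vertex degree and each off-diagonal entry is -1 where an edge is present, 0 otherwise; in the order [a, b, c, d, e, f, g, h] the diagonal is [3, 3, 3, 3, 3, 3, 3, 3]. Since every row of L sums to 0, the all-ones vector is in the kernel and 0 is an eigenvalue. The single zero eigenvalue shows the graph is connected. The eigenvalues sum to 24, which equals trace(L) = 2|E|.

[0, 2, 2, 2, 4, 4, 4, 6]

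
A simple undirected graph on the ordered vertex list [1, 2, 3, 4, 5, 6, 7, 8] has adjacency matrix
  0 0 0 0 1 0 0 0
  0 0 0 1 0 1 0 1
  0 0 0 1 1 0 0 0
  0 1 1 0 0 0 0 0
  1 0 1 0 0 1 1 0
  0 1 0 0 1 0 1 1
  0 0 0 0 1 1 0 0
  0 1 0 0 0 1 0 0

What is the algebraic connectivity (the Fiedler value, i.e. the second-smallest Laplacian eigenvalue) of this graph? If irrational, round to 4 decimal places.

0.7213

With the vertex order [1, 2, 3, 4, 5, 6, 7, 8], the degrees are [1, 3, 2, 2, 4, 4, 2, 2], giving D = diag(1, 3, 2, 2, 4, 4, 2, 2) and L = D - A. Computing the eigenvalues of L and sorting gives [0, 0.7213, 1.0891, 1.5239, 2.6171, 3.8773, 4.6603, 5.5108]. The Fiedler value lambda_2 = 0.7213 is strictly positive, so the graph is connected. There is one zero in the spectrum, matching the 1 component.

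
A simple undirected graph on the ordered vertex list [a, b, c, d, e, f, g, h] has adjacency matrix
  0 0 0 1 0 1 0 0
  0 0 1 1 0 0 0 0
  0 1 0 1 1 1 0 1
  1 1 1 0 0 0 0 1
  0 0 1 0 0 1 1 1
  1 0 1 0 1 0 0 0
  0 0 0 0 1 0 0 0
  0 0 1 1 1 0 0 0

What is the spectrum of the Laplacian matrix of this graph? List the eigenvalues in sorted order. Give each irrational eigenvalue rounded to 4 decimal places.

[0, 0.7880, 1.5894, 2.2074, 2.9439, 4.9362, 5.3101, 6.2250]

Reading degrees in the order [a, b, c, d, e, f, g, h] gives [2, 2, 5, 4, 4, 3, 1, 3]; set D = diag(2, 2, 5, 4, 4, 3, 1, 3) and form L = D - A. L is symmetric positive semidefinite, so every eigenvalue is real and nonnegative. The single zero eigenvalue shows the graph is connected. By the matrix-tree theorem the graph has (1/8) * product of the nonzero eigenvalues = 166 spanning trees.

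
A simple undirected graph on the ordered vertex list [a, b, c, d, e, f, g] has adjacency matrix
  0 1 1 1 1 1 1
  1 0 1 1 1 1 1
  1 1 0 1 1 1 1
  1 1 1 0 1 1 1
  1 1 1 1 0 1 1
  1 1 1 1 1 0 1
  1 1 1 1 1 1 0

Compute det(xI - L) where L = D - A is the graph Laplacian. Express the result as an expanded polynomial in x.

x^7 - 42x^6 + 735x^5 - 6860x^4 + 36015x^3 - 100842x^2 + 117649x

Each diagonal entry of L is the vertex degree and each off-diagonal entry is -1 where an edge is present, 0 otherwise; in the order [a, b, c, d, e, f, g] the diagonal is [6, 6, 6, 6, 6, 6, 6]. L has integer entries, so p(x) = det(xI - L) has integer coefficients. Expanding the determinant yields x^7 - 42x^6 + 735x^5 - 6860x^4 + 36015x^3 - 100842x^2 + 117649x. The coefficient of x^6 equals -trace(L) = -42, matching the sum of degrees. By the matrix-tree theorem the graph has (1/7) * product of the nonzero eigenvalues = 16807 spanning trees. There is one zero in the spectrum, matching the 1 component.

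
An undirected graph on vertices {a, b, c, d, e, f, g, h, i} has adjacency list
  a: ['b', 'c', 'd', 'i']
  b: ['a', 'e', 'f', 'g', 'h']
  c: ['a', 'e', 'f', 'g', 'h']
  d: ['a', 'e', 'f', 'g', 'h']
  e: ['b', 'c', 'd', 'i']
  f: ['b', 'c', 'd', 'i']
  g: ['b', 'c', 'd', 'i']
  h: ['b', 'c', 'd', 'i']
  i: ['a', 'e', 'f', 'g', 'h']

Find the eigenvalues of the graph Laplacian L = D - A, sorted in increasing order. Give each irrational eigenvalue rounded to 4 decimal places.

Reading degrees in the order [a, b, c, d, e, f, g, h, i] gives [4, 5, 5, 5, 4, 4, 4, 4, 5]; set D = diag(4, 5, 5, 5, 4, 4, 4, 4, 5) and form L = D - A. Diagonalising L (or applying a numerical eigensolver to the 9x9 matrix) gives the spectrum above. The eigenvalues sum to 40, which equals trace(L) = 2|E|.

[0, 4, 4, 4, 4, 5, 5, 5, 9]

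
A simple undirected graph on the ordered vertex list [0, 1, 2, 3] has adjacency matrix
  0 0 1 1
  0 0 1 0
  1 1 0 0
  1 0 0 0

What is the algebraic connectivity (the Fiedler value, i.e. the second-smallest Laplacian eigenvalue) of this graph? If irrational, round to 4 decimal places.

With the vertex order [0, 1, 2, 3], the degrees are [2, 1, 2, 1], giving D = diag(2, 1, 2, 1) and L = D - A. The smallest Laplacian eigenvalue is always 0. The next one, lambda_2 = 0.5858, measures how hard the graph is to disconnect: larger values mean better connectivity. The eigenvalues sum to 6, which equals trace(L) = 2|E|.

0.5858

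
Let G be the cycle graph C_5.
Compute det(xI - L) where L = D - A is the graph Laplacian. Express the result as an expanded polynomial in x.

x^5 - 10x^4 + 35x^3 - 50x^2 + 25x

The graph has 5 vertices and degree multiset [2, 2, 2, 2, 2]; D is the diagonal matrix of degrees and L = D - A. L has integer entries, so p(x) = det(xI - L) has integer coefficients. Expanding the determinant yields x^5 - 10x^4 + 35x^3 - 50x^2 + 25x. The coefficient of x^4 equals -trace(L) = -10, matching the sum of degrees. By the matrix-tree theorem the graph has (1/5) * product of the nonzero eigenvalues = 5 spanning trees.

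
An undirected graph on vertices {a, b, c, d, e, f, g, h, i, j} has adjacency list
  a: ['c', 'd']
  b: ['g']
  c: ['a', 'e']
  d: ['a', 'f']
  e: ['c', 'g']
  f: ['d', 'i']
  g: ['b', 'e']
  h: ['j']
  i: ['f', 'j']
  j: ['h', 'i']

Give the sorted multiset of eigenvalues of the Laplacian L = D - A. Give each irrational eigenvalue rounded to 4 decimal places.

[0, 0.0979, 0.3820, 0.8244, 1.3820, 2, 2.6180, 3.1756, 3.6180, 3.9021]

Each diagonal entry of L is the vertex degree and each off-diagonal entry is -1 where an edge is present, 0 otherwise; in the order [a, b, c, d, e, f, g, h, i, j] the diagonal is [2, 1, 2, 2, 2, 2, 2, 1, 2, 2]. The multiplicity of 0 as a Laplacian eigenvalue equals the number of connected components. By the matrix-tree theorem the graph has (1/10) * product of the nonzero eigenvalues = 1 spanning tree.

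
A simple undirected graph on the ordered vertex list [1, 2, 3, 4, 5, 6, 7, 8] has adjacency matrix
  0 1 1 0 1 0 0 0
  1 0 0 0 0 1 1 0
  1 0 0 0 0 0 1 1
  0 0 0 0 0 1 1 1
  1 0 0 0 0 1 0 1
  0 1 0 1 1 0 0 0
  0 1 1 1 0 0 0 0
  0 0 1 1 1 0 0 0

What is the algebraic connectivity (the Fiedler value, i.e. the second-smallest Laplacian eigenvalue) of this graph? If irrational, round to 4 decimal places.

With the vertex order [1, 2, 3, 4, 5, 6, 7, 8], the degrees are [3, 3, 3, 3, 3, 3, 3, 3], giving D = diag(3, 3, 3, 3, 3, 3, 3, 3) and L = D - A. Computing the eigenvalues of L and sorting gives [0, 2, 2, 2, 4, 4, 4, 6]. The Fiedler value lambda_2 = 2 is strictly positive, so the graph is connected. By the matrix-tree theorem the graph has (1/8) * product of the nonzero eigenvalues = 384 spanning trees.

2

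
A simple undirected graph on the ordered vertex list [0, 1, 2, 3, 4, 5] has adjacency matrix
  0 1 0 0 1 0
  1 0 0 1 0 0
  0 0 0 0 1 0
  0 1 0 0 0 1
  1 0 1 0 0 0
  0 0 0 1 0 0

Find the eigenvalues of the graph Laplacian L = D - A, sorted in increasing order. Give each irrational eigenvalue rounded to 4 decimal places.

Reading degrees in the order [0, 1, 2, 3, 4, 5] gives [2, 2, 1, 2, 2, 1]; set D = diag(2, 2, 1, 2, 2, 1) and form L = D - A. Since every row of L sums to 0, the all-ones vector is in the kernel and 0 is an eigenvalue. The largest eigenvalue, 3.7321, is at most the vertex count 6.

[0, 0.2679, 1, 2, 3, 3.7321]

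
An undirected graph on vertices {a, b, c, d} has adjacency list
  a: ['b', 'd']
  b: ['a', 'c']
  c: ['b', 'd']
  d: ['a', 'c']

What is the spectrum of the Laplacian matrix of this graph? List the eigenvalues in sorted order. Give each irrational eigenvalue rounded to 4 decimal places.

[0, 2, 2, 4]

With the vertex order [a, b, c, d], the degrees are [2, 2, 2, 2], giving D = diag(2, 2, 2, 2) and L = D - A. Since every row of L sums to 0, the all-ones vector is in the kernel and 0 is an eigenvalue. The single zero eigenvalue shows the graph is connected. The largest eigenvalue, 4, is at most the vertex count 4.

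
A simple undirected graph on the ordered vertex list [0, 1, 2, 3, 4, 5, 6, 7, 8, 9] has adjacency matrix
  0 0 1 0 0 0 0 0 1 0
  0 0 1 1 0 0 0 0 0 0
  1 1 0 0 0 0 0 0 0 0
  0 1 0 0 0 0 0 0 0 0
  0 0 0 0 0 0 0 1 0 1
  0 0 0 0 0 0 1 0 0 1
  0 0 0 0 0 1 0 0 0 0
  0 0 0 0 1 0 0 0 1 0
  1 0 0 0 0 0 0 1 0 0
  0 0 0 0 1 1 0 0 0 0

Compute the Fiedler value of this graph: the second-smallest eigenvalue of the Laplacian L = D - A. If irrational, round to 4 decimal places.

Reading degrees in the order [0, 1, 2, 3, 4, 5, 6, 7, 8, 9] gives [2, 2, 2, 1, 2, 2, 1, 2, 2, 2]; set D = diag(2, 2, 2, 1, 2, 2, 1, 2, 2, 2) and form L = D - A. Computing the eigenvalues of L and sorting gives [0, 0.0979, 0.3820, 0.8244, 1.3820, 2, 2.6180, 3.1756, 3.6180, 3.9021]. The Fiedler value lambda_2 = 0.0979 is strictly positive, so the graph is connected. The eigenvalues sum to 18, which equals trace(L) = 2|E|.

0.0979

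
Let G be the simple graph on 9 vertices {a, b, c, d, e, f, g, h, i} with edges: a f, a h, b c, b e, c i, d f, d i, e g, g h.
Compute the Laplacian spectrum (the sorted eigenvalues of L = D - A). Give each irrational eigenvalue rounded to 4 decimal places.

With the vertex order [a, b, c, d, e, f, g, h, i], the degrees are [2, 2, 2, 2, 2, 2, 2, 2, 2], giving D = diag(2, 2, 2, 2, 2, 2, 2, 2, 2) and L = D - A. The multiplicity of 0 as a Laplacian eigenvalue equals the number of connected components. The largest eigenvalue, 3.8794, is at most the vertex count 9.

[0, 0.4679, 0.4679, 1.6527, 1.6527, 3, 3, 3.8794, 3.8794]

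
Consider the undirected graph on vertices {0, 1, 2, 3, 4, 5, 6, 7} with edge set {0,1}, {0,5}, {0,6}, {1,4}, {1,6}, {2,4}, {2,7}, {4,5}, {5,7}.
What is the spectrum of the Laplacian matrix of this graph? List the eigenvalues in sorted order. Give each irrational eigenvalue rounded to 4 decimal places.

[0, 0, 0.7530, 2.1981, 2.4450, 3.5550, 3.8019, 5.2470]

Each diagonal entry of L is the vertex degree and each off-diagonal entry is -1 where an edge is present, 0 otherwise; in the order [0, 1, 2, 3, 4, 5, 6, 7] the diagonal is [3, 3, 2, 0, 3, 3, 2, 2]. Since every row of L sums to 0, the all-ones vector is in the kernel and 0 is an eigenvalue. The 2 zero eigenvalues correspond to the 2 connected components.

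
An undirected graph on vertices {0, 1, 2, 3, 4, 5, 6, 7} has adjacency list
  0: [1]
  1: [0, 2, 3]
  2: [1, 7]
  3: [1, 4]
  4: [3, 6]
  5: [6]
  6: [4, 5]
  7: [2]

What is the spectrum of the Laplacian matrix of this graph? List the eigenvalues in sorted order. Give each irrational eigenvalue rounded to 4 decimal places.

[0, 0.1864, 0.5858, 1, 2, 2.4707, 3.4142, 4.3429]

With the vertex order [0, 1, 2, 3, 4, 5, 6, 7], the degrees are [1, 3, 2, 2, 2, 1, 2, 1], giving D = diag(1, 3, 2, 2, 2, 1, 2, 1) and L = D - A. The multiplicity of 0 as a Laplacian eigenvalue equals the number of connected components. The single zero eigenvalue shows the graph is connected. The largest eigenvalue, 4.3429, is at most the vertex count 8. The eigenvalues sum to 14, which equals trace(L) = 2|E|.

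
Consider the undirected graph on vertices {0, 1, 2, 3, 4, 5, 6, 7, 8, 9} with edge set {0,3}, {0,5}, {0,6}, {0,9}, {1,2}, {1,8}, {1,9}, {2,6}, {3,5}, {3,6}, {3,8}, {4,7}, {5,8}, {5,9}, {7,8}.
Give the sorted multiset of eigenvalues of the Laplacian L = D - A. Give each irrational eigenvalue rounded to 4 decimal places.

[0, 0.3760, 1.4608, 2, 2.2727, 3.3756, 4, 5.1655, 5.4783, 5.8712]

Each diagonal entry of L is the vertex degree and each off-diagonal entry is -1 where an edge is present, 0 otherwise; in the order [0, 1, 2, 3, 4, 5, 6, 7, 8, 9] the diagonal is [4, 3, 2, 4, 1, 4, 3, 2, 4, 3]. The multiplicity of 0 as a Laplacian eigenvalue equals the number of connected components. The single zero eigenvalue shows the graph is connected.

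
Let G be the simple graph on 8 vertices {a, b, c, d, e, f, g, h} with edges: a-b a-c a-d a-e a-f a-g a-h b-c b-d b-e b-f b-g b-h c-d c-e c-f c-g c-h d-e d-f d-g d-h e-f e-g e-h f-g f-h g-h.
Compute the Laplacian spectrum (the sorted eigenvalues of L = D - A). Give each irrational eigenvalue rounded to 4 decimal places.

Each diagonal entry of L is the vertex degree and each off-diagonal entry is -1 where an edge is present, 0 otherwise; in the order [a, b, c, d, e, f, g, h] the diagonal is [7, 7, 7, 7, 7, 7, 7, 7]. The multiplicity of 0 as a Laplacian eigenvalue equals the number of connected components. The single zero eigenvalue shows the graph is connected. There is one zero in the spectrum, matching the 1 component.

[0, 8, 8, 8, 8, 8, 8, 8]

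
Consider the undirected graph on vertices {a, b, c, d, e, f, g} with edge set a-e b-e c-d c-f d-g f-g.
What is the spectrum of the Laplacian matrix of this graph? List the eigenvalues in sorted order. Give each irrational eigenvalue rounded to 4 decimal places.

[0, 0, 1, 2, 2, 3, 4]

With the vertex order [a, b, c, d, e, f, g], the degrees are [1, 1, 2, 2, 2, 2, 2], giving D = diag(1, 1, 2, 2, 2, 2, 2) and L = D - A. Since every row of L sums to 0, the all-ones vector is in the kernel and 0 is an eigenvalue. The 2 zero eigenvalues correspond to the 2 connected components. There are 2 zeros in the spectrum, matching the 2 components.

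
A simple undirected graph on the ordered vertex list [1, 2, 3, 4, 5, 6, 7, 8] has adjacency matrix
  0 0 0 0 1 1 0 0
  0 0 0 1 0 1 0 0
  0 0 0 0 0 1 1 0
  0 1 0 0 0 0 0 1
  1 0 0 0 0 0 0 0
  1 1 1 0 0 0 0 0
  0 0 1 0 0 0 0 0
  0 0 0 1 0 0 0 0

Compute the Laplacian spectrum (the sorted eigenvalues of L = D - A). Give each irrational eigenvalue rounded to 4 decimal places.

[0, 0.2434, 0.3820, 1.1798, 2, 2.6180, 3.1386, 4.4383]

Reading degrees in the order [1, 2, 3, 4, 5, 6, 7, 8] gives [2, 2, 2, 2, 1, 3, 1, 1]; set D = diag(2, 2, 2, 2, 1, 3, 1, 1) and form L = D - A. L is symmetric positive semidefinite, so every eigenvalue is real and nonnegative. The single zero eigenvalue shows the graph is connected. The eigenvalues sum to 14, which equals trace(L) = 2|E|.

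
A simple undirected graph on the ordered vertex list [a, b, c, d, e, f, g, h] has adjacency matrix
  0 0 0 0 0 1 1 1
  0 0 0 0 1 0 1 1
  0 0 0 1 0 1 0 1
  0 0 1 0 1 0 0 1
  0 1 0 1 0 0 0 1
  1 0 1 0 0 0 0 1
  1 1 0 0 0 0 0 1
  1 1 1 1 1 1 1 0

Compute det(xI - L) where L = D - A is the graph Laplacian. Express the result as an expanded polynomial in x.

x^8 - 28x^7 + 322x^6 - 1974x^5 + 6965x^4 - 14126x^3 + 15225x^2 - 6728x

With the vertex order [a, b, c, d, e, f, g, h], the degrees are [3, 3, 3, 3, 3, 3, 3, 7], giving D = diag(3, 3, 3, 3, 3, 3, 3, 7) and L = D - A. Computing det(xI - L) by cofactor expansion (or equivalently via sum-over-permutations) gives x^8 - 28x^7 + 322x^6 - 1974x^5 + 6965x^4 - 14126x^3 + 15225x^2 - 6728x. Since p(0) = det(-L) = 0, x divides p(x).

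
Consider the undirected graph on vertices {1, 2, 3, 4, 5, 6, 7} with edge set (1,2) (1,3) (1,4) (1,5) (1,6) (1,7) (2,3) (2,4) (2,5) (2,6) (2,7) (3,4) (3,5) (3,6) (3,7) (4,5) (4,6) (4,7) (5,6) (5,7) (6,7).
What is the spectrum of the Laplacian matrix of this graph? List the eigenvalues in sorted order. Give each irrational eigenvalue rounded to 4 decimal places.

[0, 7, 7, 7, 7, 7, 7]

Reading degrees in the order [1, 2, 3, 4, 5, 6, 7] gives [6, 6, 6, 6, 6, 6, 6]; set D = diag(6, 6, 6, 6, 6, 6, 6) and form L = D - A. Diagonalising L (or applying a numerical eigensolver to the 7x7 matrix) gives the spectrum above. The single zero eigenvalue shows the graph is connected. There is one zero in the spectrum, matching the 1 component. The eigenvalues sum to 42, which equals trace(L) = 2|E|.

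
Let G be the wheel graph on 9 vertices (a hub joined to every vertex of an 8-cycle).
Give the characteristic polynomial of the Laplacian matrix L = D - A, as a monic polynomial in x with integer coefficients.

The graph has 9 vertices and degree multiset [8, 3, 3, 3, 3, 3, 3, 3, 3]; D is the diagonal matrix of degrees and L = D - A. Computing det(xI - L) by cofactor expansion (or equivalently via sum-over-permutations) gives x^9 - 32x^8 + 428x^7 - 3136x^6 + 13786x^5 - 37232x^4 + 60276x^3 - 53424x^2 + 19845x. Since p(0) = det(-L) = 0, x divides p(x). The eigenvalues sum to 32, which equals trace(L) = 2|E|. By the matrix-tree theorem the graph has (1/9) * product of the nonzero eigenvalues = 2205 spanning trees.

x^9 - 32x^8 + 428x^7 - 3136x^6 + 13786x^5 - 37232x^4 + 60276x^3 - 53424x^2 + 19845x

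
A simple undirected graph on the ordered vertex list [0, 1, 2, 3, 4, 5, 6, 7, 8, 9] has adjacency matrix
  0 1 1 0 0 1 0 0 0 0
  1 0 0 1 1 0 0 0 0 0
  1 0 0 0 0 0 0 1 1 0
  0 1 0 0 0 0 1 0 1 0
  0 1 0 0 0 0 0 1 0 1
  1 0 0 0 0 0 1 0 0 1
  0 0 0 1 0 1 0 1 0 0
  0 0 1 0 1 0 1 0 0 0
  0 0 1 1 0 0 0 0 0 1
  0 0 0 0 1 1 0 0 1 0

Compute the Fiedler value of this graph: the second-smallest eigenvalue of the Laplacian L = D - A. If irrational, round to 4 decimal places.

Reading degrees in the order [0, 1, 2, 3, 4, 5, 6, 7, 8, 9] gives [3, 3, 3, 3, 3, 3, 3, 3, 3, 3]; set D = diag(3, 3, 3, 3, 3, 3, 3, 3, 3, 3) and form L = D - A. The sorted Laplacian eigenvalues are [0, 2, 2, 2, 2, 2, 5, 5, 5, 5]; the algebraic connectivity is the second entry, 2.

2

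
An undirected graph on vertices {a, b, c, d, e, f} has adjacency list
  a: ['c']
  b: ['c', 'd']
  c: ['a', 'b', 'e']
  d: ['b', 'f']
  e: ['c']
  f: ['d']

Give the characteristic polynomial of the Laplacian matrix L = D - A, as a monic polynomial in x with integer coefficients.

x^6 - 10x^5 + 35x^4 - 52x^3 + 32x^2 - 6x

Reading degrees in the order [a, b, c, d, e, f] gives [1, 2, 3, 2, 1, 1]; set D = diag(1, 2, 3, 2, 1, 1) and form L = D - A. Computing det(xI - L) by cofactor expansion (or equivalently via sum-over-permutations) gives x^6 - 10x^5 + 35x^4 - 52x^3 + 32x^2 - 6x. The constant term is 0 because L is singular (the all-ones vector lies in its kernel). By the matrix-tree theorem the graph has (1/6) * product of the nonzero eigenvalues = 1 spanning tree.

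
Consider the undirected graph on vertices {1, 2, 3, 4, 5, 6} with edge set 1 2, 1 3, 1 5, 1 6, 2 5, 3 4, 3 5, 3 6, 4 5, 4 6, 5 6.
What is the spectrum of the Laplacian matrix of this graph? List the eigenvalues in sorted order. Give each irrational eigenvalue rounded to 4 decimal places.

[0, 1.8299, 3.6889, 5, 5.4812, 6]

With the vertex order [1, 2, 3, 4, 5, 6], the degrees are [4, 2, 4, 3, 5, 4], giving D = diag(4, 2, 4, 3, 5, 4) and L = D - A. L is symmetric positive semidefinite, so every eigenvalue is real and nonnegative. There is one zero in the spectrum, matching the 1 component.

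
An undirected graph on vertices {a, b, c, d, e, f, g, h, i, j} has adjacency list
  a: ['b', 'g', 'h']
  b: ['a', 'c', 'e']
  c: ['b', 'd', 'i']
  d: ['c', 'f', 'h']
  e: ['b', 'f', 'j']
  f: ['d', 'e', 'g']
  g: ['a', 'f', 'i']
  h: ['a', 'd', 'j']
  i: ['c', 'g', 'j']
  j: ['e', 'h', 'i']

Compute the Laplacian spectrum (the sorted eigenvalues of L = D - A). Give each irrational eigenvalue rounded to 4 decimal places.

Each diagonal entry of L is the vertex degree and each off-diagonal entry is -1 where an edge is present, 0 otherwise; in the order [a, b, c, d, e, f, g, h, i, j] the diagonal is [3, 3, 3, 3, 3, 3, 3, 3, 3, 3]. L is symmetric positive semidefinite, so every eigenvalue is real and nonnegative. The largest eigenvalue, 5, is at most the vertex count 10. The eigenvalues sum to 30, which equals trace(L) = 2|E|.

[0, 2, 2, 2, 2, 2, 5, 5, 5, 5]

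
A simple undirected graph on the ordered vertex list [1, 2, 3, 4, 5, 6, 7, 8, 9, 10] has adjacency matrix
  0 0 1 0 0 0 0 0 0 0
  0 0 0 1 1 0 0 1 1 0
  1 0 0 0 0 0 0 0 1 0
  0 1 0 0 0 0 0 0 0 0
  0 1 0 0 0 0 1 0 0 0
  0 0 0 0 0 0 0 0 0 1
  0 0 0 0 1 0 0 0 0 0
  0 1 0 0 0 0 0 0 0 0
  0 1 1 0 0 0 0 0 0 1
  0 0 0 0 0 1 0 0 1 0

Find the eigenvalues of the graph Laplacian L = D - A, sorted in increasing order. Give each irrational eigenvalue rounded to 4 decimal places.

[0, 0.2206, 0.3820, 0.5548, 1, 1.6771, 2.4011, 2.6180, 3.7871, 5.3595]

Reading degrees in the order [1, 2, 3, 4, 5, 6, 7, 8, 9, 10] gives [1, 4, 2, 1, 2, 1, 1, 1, 3, 2]; set D = diag(1, 4, 2, 1, 2, 1, 1, 1, 3, 2) and form L = D - A. Diagonalising L (or applying a numerical eigensolver to the 10x10 matrix) gives the spectrum above. The single zero eigenvalue shows the graph is connected. The eigenvalues sum to 18, which equals trace(L) = 2|E|.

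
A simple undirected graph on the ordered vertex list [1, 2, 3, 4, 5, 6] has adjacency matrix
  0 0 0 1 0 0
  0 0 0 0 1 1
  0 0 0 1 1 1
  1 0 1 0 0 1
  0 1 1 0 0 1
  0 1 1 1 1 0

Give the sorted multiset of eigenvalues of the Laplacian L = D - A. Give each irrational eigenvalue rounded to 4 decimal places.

Reading degrees in the order [1, 2, 3, 4, 5, 6] gives [1, 2, 3, 3, 3, 4]; set D = diag(1, 2, 3, 3, 3, 4) and form L = D - A. Diagonalising L (or applying a numerical eigensolver to the 6x6 matrix) gives the spectrum above. The single zero eigenvalue shows the graph is connected. The eigenvalues sum to 16, which equals trace(L) = 2|E|.

[0, 0.7312, 2.1353, 3.4659, 4.5494, 5.1183]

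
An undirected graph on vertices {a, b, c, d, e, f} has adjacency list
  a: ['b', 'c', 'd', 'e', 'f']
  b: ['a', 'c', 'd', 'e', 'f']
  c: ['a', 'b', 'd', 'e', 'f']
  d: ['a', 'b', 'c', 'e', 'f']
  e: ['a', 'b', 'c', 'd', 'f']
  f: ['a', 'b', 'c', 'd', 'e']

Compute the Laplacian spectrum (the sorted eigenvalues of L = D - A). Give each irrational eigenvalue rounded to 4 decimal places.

With the vertex order [a, b, c, d, e, f], the degrees are [5, 5, 5, 5, 5, 5], giving D = diag(5, 5, 5, 5, 5, 5) and L = D - A. Diagonalising L (or applying a numerical eigensolver to the 6x6 matrix) gives the spectrum above. The single zero eigenvalue shows the graph is connected.

[0, 6, 6, 6, 6, 6]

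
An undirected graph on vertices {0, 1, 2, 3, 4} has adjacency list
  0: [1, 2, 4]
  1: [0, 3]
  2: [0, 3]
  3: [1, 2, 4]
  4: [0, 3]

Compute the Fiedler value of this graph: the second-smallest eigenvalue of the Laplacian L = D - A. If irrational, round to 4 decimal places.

With the vertex order [0, 1, 2, 3, 4], the degrees are [3, 2, 2, 3, 2], giving D = diag(3, 2, 2, 3, 2) and L = D - A. The sorted Laplacian eigenvalues are [0, 2, 2, 3, 5]; the algebraic connectivity is the second entry, 2. There is one zero in the spectrum, matching the 1 component.

2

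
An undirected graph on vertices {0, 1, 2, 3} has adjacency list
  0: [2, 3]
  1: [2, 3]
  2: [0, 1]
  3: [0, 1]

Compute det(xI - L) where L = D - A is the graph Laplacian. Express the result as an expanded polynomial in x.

Each diagonal entry of L is the vertex degree and each off-diagonal entry is -1 where an edge is present, 0 otherwise; in the order [0, 1, 2, 3] the diagonal is [2, 2, 2, 2]. L has integer entries, so p(x) = det(xI - L) has integer coefficients. Expanding the determinant yields x^4 - 8x^3 + 20x^2 - 16x. The coefficient of x^3 equals -trace(L) = -8, matching the sum of degrees. There is one zero in the spectrum, matching the 1 component. By the matrix-tree theorem the graph has (1/4) * product of the nonzero eigenvalues = 4 spanning trees.

x^4 - 8x^3 + 20x^2 - 16x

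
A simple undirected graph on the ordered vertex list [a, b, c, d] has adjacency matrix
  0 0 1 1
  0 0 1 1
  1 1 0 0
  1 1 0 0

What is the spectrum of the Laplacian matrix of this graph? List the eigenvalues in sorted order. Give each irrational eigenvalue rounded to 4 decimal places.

[0, 2, 2, 4]

Reading degrees in the order [a, b, c, d] gives [2, 2, 2, 2]; set D = diag(2, 2, 2, 2) and form L = D - A. The multiplicity of 0 as a Laplacian eigenvalue equals the number of connected components. The largest eigenvalue, 4, is at most the vertex count 4.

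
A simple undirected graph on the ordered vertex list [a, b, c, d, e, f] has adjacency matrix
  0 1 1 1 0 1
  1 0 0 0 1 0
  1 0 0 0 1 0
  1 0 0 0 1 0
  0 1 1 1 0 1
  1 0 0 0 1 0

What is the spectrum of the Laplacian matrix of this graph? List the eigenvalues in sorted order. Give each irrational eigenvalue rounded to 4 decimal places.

With the vertex order [a, b, c, d, e, f], the degrees are [4, 2, 2, 2, 4, 2], giving D = diag(4, 2, 2, 2, 4, 2) and L = D - A. The multiplicity of 0 as a Laplacian eigenvalue equals the number of connected components. The single zero eigenvalue shows the graph is connected. By the matrix-tree theorem the graph has (1/6) * product of the nonzero eigenvalues = 32 spanning trees.

[0, 2, 2, 2, 4, 6]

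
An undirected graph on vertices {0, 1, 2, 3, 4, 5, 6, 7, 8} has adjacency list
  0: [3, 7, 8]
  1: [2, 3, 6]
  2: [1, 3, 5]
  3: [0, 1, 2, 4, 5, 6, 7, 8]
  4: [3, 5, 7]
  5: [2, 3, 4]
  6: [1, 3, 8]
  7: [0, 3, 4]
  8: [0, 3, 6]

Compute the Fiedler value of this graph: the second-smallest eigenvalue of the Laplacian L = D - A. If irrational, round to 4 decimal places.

1.5858

Reading degrees in the order [0, 1, 2, 3, 4, 5, 6, 7, 8] gives [3, 3, 3, 8, 3, 3, 3, 3, 3]; set D = diag(3, 3, 3, 8, 3, 3, 3, 3, 3) and form L = D - A. The sorted Laplacian eigenvalues are [0, 1.5858, 1.5858, 3, 3, 4.4142, 4.4142, 5, 9]; the algebraic connectivity is the second entry, 1.5858. By the matrix-tree theorem the graph has (1/9) * product of the nonzero eigenvalues = 2205 spanning trees. There is one zero in the spectrum, matching the 1 component.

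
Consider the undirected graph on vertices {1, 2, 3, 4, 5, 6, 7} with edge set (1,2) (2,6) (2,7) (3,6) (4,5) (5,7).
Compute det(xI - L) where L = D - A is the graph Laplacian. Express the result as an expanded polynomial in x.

Reading degrees in the order [1, 2, 3, 4, 5, 6, 7] gives [1, 3, 1, 1, 2, 2, 2]; set D = diag(1, 3, 1, 1, 2, 2, 2) and form L = D - A. Computing det(xI - L) by cofactor expansion (or equivalently via sum-over-permutations) gives x^7 - 12x^6 + 54x^5 - 114x^4 + 115x^3 - 50x^2 + 7x. The constant term is 0 because L is singular (the all-ones vector lies in its kernel). The eigenvalues sum to 12, which equals trace(L) = 2|E|.

x^7 - 12x^6 + 54x^5 - 114x^4 + 115x^3 - 50x^2 + 7x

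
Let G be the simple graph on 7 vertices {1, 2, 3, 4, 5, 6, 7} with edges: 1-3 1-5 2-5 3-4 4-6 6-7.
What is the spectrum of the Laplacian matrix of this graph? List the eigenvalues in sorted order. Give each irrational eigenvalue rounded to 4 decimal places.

[0, 0.1981, 0.7530, 1.5550, 2.4450, 3.2470, 3.8019]

Reading degrees in the order [1, 2, 3, 4, 5, 6, 7] gives [2, 1, 2, 2, 2, 2, 1]; set D = diag(2, 1, 2, 2, 2, 2, 1) and form L = D - A. The multiplicity of 0 as a Laplacian eigenvalue equals the number of connected components. The single zero eigenvalue shows the graph is connected. By the matrix-tree theorem the graph has (1/7) * product of the nonzero eigenvalues = 1 spanning tree.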